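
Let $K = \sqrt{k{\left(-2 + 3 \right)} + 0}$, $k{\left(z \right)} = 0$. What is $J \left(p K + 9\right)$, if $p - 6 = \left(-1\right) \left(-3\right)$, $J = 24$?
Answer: $216$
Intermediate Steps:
$K = 0$ ($K = \sqrt{0 + 0} = \sqrt{0} = 0$)
$p = 9$ ($p = 6 - -3 = 6 + 3 = 9$)
$J \left(p K + 9\right) = 24 \left(9 \cdot 0 + 9\right) = 24 \left(0 + 9\right) = 24 \cdot 9 = 216$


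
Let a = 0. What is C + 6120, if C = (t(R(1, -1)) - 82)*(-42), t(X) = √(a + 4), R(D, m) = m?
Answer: 9480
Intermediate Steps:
t(X) = 2 (t(X) = √(0 + 4) = √4 = 2)
C = 3360 (C = (2 - 82)*(-42) = -80*(-42) = 3360)
C + 6120 = 3360 + 6120 = 9480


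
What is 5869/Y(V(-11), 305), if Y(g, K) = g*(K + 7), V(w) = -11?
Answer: -5869/3432 ≈ -1.7101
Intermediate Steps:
Y(g, K) = g*(7 + K)
5869/Y(V(-11), 305) = 5869/((-11*(7 + 305))) = 5869/((-11*312)) = 5869/(-3432) = 5869*(-1/3432) = -5869/3432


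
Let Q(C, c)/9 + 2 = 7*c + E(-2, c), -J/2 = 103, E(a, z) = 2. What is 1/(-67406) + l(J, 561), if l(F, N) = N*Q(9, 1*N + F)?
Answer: 845727241589/67406 ≈ 1.2547e+7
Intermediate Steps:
J = -206 (J = -2*103 = -206)
Q(C, c) = 63*c (Q(C, c) = -18 + 9*(7*c + 2) = -18 + 9*(2 + 7*c) = -18 + (18 + 63*c) = 63*c)
l(F, N) = N*(63*F + 63*N) (l(F, N) = N*(63*(1*N + F)) = N*(63*(N + F)) = N*(63*(F + N)) = N*(63*F + 63*N))
1/(-67406) + l(J, 561) = 1/(-67406) + 63*561*(-206 + 561) = -1/67406 + 63*561*355 = -1/67406 + 12546765 = 845727241589/67406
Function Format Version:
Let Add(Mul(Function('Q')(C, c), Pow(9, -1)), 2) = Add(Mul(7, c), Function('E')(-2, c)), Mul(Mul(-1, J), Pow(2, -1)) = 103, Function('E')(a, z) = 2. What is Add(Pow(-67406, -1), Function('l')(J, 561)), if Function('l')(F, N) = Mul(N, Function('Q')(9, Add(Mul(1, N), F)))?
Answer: Rational(845727241589, 67406) ≈ 1.2547e+7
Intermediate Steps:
J = -206 (J = Mul(-2, 103) = -206)
Function('Q')(C, c) = Mul(63, c) (Function('Q')(C, c) = Add(-18, Mul(9, Add(Mul(7, c), 2))) = Add(-18, Mul(9, Add(2, Mul(7, c)))) = Add(-18, Add(18, Mul(63, c))) = Mul(63, c))
Function('l')(F, N) = Mul(N, Add(Mul(63, F), Mul(63, N))) (Function('l')(F, N) = Mul(N, Mul(63, Add(Mul(1, N), F))) = Mul(N, Mul(63, Add(N, F))) = Mul(N, Mul(63, Add(F, N))) = Mul(N, Add(Mul(63, F), Mul(63, N))))
Add(Pow(-67406, -1), Function('l')(J, 561)) = Add(Pow(-67406, -1), Mul(63, 561, Add(-206, 561))) = Add(Rational(-1, 67406), Mul(63, 561, 355)) = Add(Rational(-1, 67406), 12546765) = Rational(845727241589, 67406)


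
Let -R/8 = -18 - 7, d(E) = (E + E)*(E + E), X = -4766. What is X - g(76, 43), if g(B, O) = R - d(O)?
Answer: 2430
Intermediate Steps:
d(E) = 4*E² (d(E) = (2*E)*(2*E) = 4*E²)
R = 200 (R = -8*(-18 - 7) = -8*(-25) = 200)
g(B, O) = 200 - 4*O²
X - g(76, 43) = -4766 - (200 - 4*43²) = -4766 - (200 - 4*1849) = -4766 - (200 - 7396) = -4766 - 1*(-7196) = -4766 + 7196 = 2430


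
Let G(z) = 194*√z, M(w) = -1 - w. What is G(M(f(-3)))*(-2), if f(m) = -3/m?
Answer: -388*I*√2 ≈ -548.71*I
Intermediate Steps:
G(M(f(-3)))*(-2) = (194*√(-1 - (-3)/(-3)))*(-2) = (194*√(-1 - (-3)*(-1)/3))*(-2) = (194*√(-1 - 1*1))*(-2) = (194*√(-1 - 1))*(-2) = (194*√(-2))*(-2) = (194*(I*√2))*(-2) = (194*I*√2)*(-2) = -388*I*√2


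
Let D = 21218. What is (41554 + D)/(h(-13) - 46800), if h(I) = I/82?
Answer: -5147304/3837613 ≈ -1.3413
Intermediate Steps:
h(I) = I/82 (h(I) = I*(1/82) = I/82)
(41554 + D)/(h(-13) - 46800) = (41554 + 21218)/((1/82)*(-13) - 46800) = 62772/(-13/82 - 46800) = 62772/(-3837613/82) = 62772*(-82/3837613) = -5147304/3837613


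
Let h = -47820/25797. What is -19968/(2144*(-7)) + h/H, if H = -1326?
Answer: 3561247418/2673833253 ≈ 1.3319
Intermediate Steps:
h = -15940/8599 (h = -47820*1/25797 = -15940/8599 ≈ -1.8537)
-19968/(2144*(-7)) + h/H = -19968/(2144*(-7)) - 15940/8599/(-1326) = -19968/(-15008) - 15940/8599*(-1/1326) = -19968*(-1/15008) + 7970/5701137 = 624/469 + 7970/5701137 = 3561247418/2673833253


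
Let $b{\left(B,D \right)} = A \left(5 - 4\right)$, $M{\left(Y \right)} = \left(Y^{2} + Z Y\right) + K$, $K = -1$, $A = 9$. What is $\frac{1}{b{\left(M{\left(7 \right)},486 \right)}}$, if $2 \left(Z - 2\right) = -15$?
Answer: $\frac{1}{9} \approx 0.11111$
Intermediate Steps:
$Z = - \frac{11}{2}$ ($Z = 2 + \frac{1}{2} \left(-15\right) = 2 - \frac{15}{2} = - \frac{11}{2} \approx -5.5$)
$M{\left(Y \right)} = -1 + Y^{2} - \frac{11 Y}{2}$ ($M{\left(Y \right)} = \left(Y^{2} - \frac{11 Y}{2}\right) - 1 = -1 + Y^{2} - \frac{11 Y}{2}$)
$b{\left(B,D \right)} = 9$ ($b{\left(B,D \right)} = 9 \left(5 - 4\right) = 9 \cdot 1 = 9$)
$\frac{1}{b{\left(M{\left(7 \right)},486 \right)}} = \frac{1}{9}$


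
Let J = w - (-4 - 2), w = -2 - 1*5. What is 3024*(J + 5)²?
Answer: 48384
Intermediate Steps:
w = -7 (w = -2 - 5 = -7)
J = -1 (J = -7 - (-4 - 2) = -7 - 1*(-6) = -7 + 6 = -1)
3024*(J + 5)² = 3024*(-1 + 5)² = 3024*4² = 3024*16 = 48384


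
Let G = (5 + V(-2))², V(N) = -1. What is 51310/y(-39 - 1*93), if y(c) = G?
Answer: 25655/8 ≈ 3206.9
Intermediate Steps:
G = 16 (G = (5 - 1)² = 4² = 16)
y(c) = 16
51310/y(-39 - 1*93) = 51310/16 = 51310*(1/16) = 25655/8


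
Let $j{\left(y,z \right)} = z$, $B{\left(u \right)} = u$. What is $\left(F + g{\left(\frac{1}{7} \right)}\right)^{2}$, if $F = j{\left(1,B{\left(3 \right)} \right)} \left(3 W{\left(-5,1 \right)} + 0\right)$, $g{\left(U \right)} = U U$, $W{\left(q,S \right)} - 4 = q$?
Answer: $\frac{193600}{2401} \approx 80.633$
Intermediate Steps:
$W{\left(q,S \right)} = 4 + q$
$g{\left(U \right)} = U^{2}$
$F = -9$ ($F = 3 \left(3 \left(4 - 5\right) + 0\right) = 3 \left(3 \left(-1\right) + 0\right) = 3 \left(-3 + 0\right) = 3 \left(-3\right) = -9$)
$\left(F + g{\left(\frac{1}{7} \right)}\right)^{2} = \left(-9 + \left(\frac{1}{7}\right)^{2}\right)^{2} = \left(-9 + \frac{1}{49}\right)^{2} = \left(- \frac{440}{49}\right)^{2} = \frac{193600}{2401}$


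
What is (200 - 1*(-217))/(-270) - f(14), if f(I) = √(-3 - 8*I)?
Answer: -139/90 - I*√115 ≈ -1.5444 - 10.724*I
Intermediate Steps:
(200 - 1*(-217))/(-270) - f(14) = (200 - 1*(-217))/(-270) - √(-3 - 8*14) = (200 + 217)*(-1/270) - √(-3 - 112) = 417*(-1/270) - √(-115) = -139/90 - I*√115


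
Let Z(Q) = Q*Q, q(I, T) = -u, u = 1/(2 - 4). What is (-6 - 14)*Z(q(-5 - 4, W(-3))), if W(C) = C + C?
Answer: -5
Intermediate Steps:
W(C) = 2*C
u = -½ (u = 1/(-2) = -½ ≈ -0.50000)
q(I, T) = ½ (q(I, T) = -1*(-½) = ½)
Z(Q) = Q²
(-6 - 14)*Z(q(-5 - 4, W(-3))) = (-6 - 14)*(½)² = -20*¼ = -5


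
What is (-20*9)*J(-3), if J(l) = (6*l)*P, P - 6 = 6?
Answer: 38880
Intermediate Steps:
P = 12 (P = 6 + 6 = 12)
J(l) = 72*l (J(l) = (6*l)*12 = 72*l)
(-20*9)*J(-3) = (-20*9)*(72*(-3)) = -180*(-216) = 38880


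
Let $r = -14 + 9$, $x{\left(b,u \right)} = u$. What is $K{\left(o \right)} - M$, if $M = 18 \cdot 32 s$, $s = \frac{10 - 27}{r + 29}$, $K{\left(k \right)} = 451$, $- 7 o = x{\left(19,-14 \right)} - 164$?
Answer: $859$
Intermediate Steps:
$r = -5$
$o = \frac{178}{7}$ ($o = - \frac{-14 - 164}{7} = \left(- \frac{1}{7}\right) \left(-178\right) = \frac{178}{7} \approx 25.429$)
$s = - \frac{17}{24}$ ($s = \frac{10 - 27}{-5 + 29} = - \frac{17}{24} \approx -0.70833$)
$M = -408$ ($M = 18 \cdot 32 \left(- \frac{17}{24}\right) = 576 \left(- \frac{17}{24}\right) = -408$)
$K{\left(o \right)} - M = 451 - -408 = 451 + 408 = 859$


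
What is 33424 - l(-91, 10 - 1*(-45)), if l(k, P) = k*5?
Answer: 33879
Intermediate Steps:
l(k, P) = 5*k
33424 - l(-91, 10 - 1*(-45)) = 33424 - 5*(-91) = 33424 - 1*(-455) = 33424 + 455 = 33879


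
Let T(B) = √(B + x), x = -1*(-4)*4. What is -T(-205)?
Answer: -3*I*√21 ≈ -13.748*I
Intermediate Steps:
x = 16 (x = 4*4 = 16)
T(B) = √(16 + B) (T(B) = √(B + 16) = √(16 + B))
-T(-205) = -√(16 - 205) = -√(-189) = -3*I*√21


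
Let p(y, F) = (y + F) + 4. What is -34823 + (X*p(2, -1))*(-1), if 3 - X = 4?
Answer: -34818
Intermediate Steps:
p(y, F) = 4 + F + y (p(y, F) = (F + y) + 4 = 4 + F + y)
X = -1 (X = 3 - 1*4 = 3 - 4 = -1)
-34823 + (X*p(2, -1))*(-1) = -34823 - (4 - 1 + 2)*(-1) = -34823 - 1*5*(-1) = -34823 - 5*(-1) = -34823 + 5 = -34818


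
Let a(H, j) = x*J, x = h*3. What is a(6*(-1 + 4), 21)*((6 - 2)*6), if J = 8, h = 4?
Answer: 2304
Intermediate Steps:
x = 12 (x = 4*3 = 12)
a(H, j) = 96 (a(H, j) = 12*8 = 96)
a(6*(-1 + 4), 21)*((6 - 2)*6) = 96*((6 - 2)*6) = 96*(4*6) = 96*24 = 2304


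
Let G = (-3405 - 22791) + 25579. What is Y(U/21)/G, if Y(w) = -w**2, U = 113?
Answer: 12769/272097 ≈ 0.046928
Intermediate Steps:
G = -617 (G = -26196 + 25579 = -617)
Y(U/21)/G = -(113/21)**2/(-617) = -(113*(1/21))**2*(-1/617) = -(113/21)**2*(-1/617) = -1*12769/441*(-1/617) = -12769/441*(-1/617) = 12769/272097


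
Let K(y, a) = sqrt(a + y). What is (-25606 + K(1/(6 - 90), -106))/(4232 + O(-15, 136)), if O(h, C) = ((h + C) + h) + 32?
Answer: -12803/2185 + I*sqrt(187005)/183540 ≈ -5.8595 + 0.0023561*I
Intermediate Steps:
O(h, C) = 32 + C + 2*h (O(h, C) = ((C + h) + h) + 32 = (C + 2*h) + 32 = 32 + C + 2*h)
(-25606 + K(1/(6 - 90), -106))/(4232 + O(-15, 136)) = (-25606 + sqrt(-106 + 1/(6 - 90)))/(4232 + (32 + 136 + 2*(-15))) = (-25606 + sqrt(-106 + 1/(-84)))/(4232 + (32 + 136 - 30)) = (-25606 + sqrt(-106 - 1/84))/(4232 + 138) = (-25606 + sqrt(-8905/84))/4370 = (-25606 + I*sqrt(187005)/42)*(1/4370) = -12803/2185 + I*sqrt(187005)/183540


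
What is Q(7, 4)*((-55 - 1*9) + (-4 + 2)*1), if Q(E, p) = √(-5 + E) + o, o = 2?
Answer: -132 - 66*√2 ≈ -225.34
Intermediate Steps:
Q(E, p) = 2 + √(-5 + E) (Q(E, p) = √(-5 + E) + 2 = 2 + √(-5 + E))
Q(7, 4)*((-55 - 1*9) + (-4 + 2)*1) = (2 + √(-5 + 7))*((-55 - 1*9) + (-4 + 2)*1) = (2 + √2)*((-55 - 9) - 2*1) = (2 + √2)*(-64 - 2) = (2 + √2)*(-66) = -132 - 66*√2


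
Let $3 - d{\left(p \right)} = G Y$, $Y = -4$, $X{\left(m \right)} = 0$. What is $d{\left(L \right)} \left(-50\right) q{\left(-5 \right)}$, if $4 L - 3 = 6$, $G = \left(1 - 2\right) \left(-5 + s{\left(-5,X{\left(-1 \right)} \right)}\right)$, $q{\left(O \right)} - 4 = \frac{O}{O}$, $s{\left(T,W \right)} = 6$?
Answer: $250$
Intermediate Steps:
$q{\left(O \right)} = 5$ ($q{\left(O \right)} = 4 + \frac{O}{O} = 4 + 1 = 5$)
$G = -1$ ($G = \left(1 - 2\right) \left(-5 + 6\right) = \left(-1\right) 1 = -1$)
$L = \frac{9}{4}$ ($L = \frac{3}{4} + \frac{1}{4} \cdot 6 = \frac{3}{4} + \frac{3}{2} = \frac{9}{4} \approx 2.25$)
$d{\left(p \right)} = -1$ ($d{\left(p \right)} = 3 - \left(-1\right) \left(-4\right) = 3 - 4 = -1$)
$d{\left(L \right)} \left(-50\right) q{\left(-5 \right)} = \left(-1\right) \left(-50\right) 5 = 50 \cdot 5 = 250$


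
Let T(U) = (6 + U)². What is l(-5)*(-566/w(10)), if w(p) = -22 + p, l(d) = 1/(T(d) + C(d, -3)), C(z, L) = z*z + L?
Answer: 283/138 ≈ 2.0507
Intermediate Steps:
C(z, L) = L + z² (C(z, L) = z² + L = L + z²)
l(d) = 1/(-3 + d² + (6 + d)²) (l(d) = 1/((6 + d)² + (-3 + d²)) = 1/(-3 + d² + (6 + d)²))
l(-5)*(-566/w(10)) = (-566/(-22 + 10))/(-3 + (-5)² + (6 - 5)²) = (-566/(-12))/(-3 + 25 + 1²) = (-566*(-1/12))/(-3 + 25 + 1) = (283/6)/23 = (1/23)*(283/6) = 283/138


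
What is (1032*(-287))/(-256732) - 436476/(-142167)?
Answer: 1835296990/434509741 ≈ 4.2238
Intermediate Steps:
(1032*(-287))/(-256732) - 436476/(-142167) = -296184*(-1/256732) - 436476*(-1/142167) = 10578/9169 + 145492/47389 = 1835296990/434509741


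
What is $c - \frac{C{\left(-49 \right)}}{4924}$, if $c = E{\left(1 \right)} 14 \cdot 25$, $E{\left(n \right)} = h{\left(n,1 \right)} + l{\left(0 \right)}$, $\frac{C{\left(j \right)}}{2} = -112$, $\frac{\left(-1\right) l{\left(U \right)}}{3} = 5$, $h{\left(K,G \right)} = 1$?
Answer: $- \frac{6031844}{1231} \approx -4900.0$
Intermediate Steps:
$l{\left(U \right)} = -15$ ($l{\left(U \right)} = \left(-3\right) 5 = -15$)
$C{\left(j \right)} = -224$ ($C{\left(j \right)} = 2 \left(-112\right) = -224$)
$E{\left(n \right)} = -14$ ($E{\left(n \right)} = 1 - 15 = -14$)
$c = -4900$ ($c = \left(-14\right) 14 \cdot 25 = \left(-196\right) 25 = -4900$)
$c - \frac{C{\left(-49 \right)}}{4924} = -4900 - - \frac{224}{4924} = -4900 - \left(-224\right) \frac{1}{4924} = -4900 - - \frac{56}{1231} = -4900 + \frac{56}{1231} = - \frac{6031844}{1231}$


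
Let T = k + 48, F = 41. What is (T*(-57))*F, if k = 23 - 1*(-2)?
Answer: -170601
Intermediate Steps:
k = 25 (k = 23 + 2 = 25)
T = 73 (T = 25 + 48 = 73)
(T*(-57))*F = (73*(-57))*41 = -4161*41 = -170601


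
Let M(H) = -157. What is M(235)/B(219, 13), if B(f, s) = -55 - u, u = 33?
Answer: 157/88 ≈ 1.7841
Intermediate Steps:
B(f, s) = -88 (B(f, s) = -55 - 1*33 = -55 - 33 = -88)
M(235)/B(219, 13) = -157/(-88) = -157*(-1/88) = 157/88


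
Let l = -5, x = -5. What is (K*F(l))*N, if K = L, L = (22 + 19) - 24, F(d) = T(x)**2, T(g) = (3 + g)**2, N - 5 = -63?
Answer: -15776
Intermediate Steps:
N = -58 (N = 5 - 63 = -58)
F(d) = 16 (F(d) = ((3 - 5)**2)**2 = ((-2)**2)**2 = 4**2 = 16)
L = 17 (L = 41 - 24 = 17)
K = 17
(K*F(l))*N = (17*16)*(-58) = 272*(-58) = -15776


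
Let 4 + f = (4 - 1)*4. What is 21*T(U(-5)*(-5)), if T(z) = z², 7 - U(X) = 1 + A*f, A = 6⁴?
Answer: 56369798100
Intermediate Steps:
f = 8 (f = -4 + (4 - 1)*4 = -4 + 3*4 = -4 + 12 = 8)
A = 1296
U(X) = -10362 (U(X) = 7 - (1 + 1296*8) = 7 - (1 + 10368) = 7 - 1*10369 = 7 - 10369 = -10362)
21*T(U(-5)*(-5)) = 21*(-10362*(-5))² = 21*51810² = 21*2684276100 = 56369798100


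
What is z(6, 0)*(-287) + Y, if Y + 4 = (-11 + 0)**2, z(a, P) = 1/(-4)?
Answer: 755/4 ≈ 188.75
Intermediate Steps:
z(a, P) = -1/4
Y = 117 (Y = -4 + (-11 + 0)**2 = -4 + (-11)**2 = -4 + 121 = 117)
z(6, 0)*(-287) + Y = -1/4*(-287) + 117 = 287/4 + 117 = 755/4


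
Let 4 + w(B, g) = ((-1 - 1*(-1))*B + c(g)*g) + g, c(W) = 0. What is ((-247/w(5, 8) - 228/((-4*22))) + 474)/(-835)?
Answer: -18253/36740 ≈ -0.49682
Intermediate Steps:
w(B, g) = -4 + g (w(B, g) = -4 + (((-1 - 1*(-1))*B + 0*g) + g) = -4 + (((-1 + 1)*B + 0) + g) = -4 + ((0*B + 0) + g) = -4 + ((0 + 0) + g) = -4 + (0 + g) = -4 + g)
((-247/w(5, 8) - 228/((-4*22))) + 474)/(-835) = ((-247/(-4 + 8) - 228/((-4*22))) + 474)/(-835) = ((-247/4 - 228/(-88)) + 474)*(-1/835) = ((-247*1/4 - 228*(-1/88)) + 474)*(-1/835) = ((-247/4 + 57/22) + 474)*(-1/835) = (-2603/44 + 474)*(-1/835) = (18253/44)*(-1/835) = -18253/36740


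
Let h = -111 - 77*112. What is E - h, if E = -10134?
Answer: -1399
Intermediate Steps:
h = -8735 (h = -111 - 8624 = -8735)
E - h = -10134 - 1*(-8735) = -10134 + 8735 = -1399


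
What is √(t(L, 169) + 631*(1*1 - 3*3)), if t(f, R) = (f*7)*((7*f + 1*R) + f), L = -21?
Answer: I*√5195 ≈ 72.076*I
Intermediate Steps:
t(f, R) = 7*f*(R + 8*f) (t(f, R) = (7*f)*((7*f + R) + f) = (7*f)*((R + 7*f) + f) = (7*f)*(R + 8*f) = 7*f*(R + 8*f))
√(t(L, 169) + 631*(1*1 - 3*3)) = √(7*(-21)*(169 + 8*(-21)) + 631*(1*1 - 3*3)) = √(7*(-21)*(169 - 168) + 631*(1 - 9)) = √(7*(-21)*1 + 631*(-8)) = √(-147 - 5048) = √(-5195) = I*√5195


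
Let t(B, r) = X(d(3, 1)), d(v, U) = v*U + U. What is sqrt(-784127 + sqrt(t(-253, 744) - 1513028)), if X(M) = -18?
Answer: sqrt(-784127 + I*sqrt(1513046)) ≈ 0.695 + 885.51*I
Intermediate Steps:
d(v, U) = U + U*v (d(v, U) = U*v + U = U + U*v)
t(B, r) = -18
sqrt(-784127 + sqrt(t(-253, 744) - 1513028)) = sqrt(-784127 + sqrt(-18 - 1513028)) = sqrt(-784127 + sqrt(-1513046)) = sqrt(-784127 + I*sqrt(1513046))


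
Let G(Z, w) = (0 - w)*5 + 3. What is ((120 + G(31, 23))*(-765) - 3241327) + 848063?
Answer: -2399384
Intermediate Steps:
G(Z, w) = 3 - 5*w (G(Z, w) = -w*5 + 3 = -5*w + 3 = 3 - 5*w)
((120 + G(31, 23))*(-765) - 3241327) + 848063 = ((120 + (3 - 5*23))*(-765) - 3241327) + 848063 = ((120 + (3 - 115))*(-765) - 3241327) + 848063 = ((120 - 112)*(-765) - 3241327) + 848063 = (8*(-765) - 3241327) + 848063 = (-6120 - 3241327) + 848063 = -3247447 + 848063 = -2399384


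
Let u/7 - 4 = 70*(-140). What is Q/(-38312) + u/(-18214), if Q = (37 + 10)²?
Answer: 184778267/49843912 ≈ 3.7071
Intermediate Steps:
u = -68572 (u = 28 + 7*(70*(-140)) = 28 + 7*(-9800) = 28 - 68600 = -68572)
Q = 2209 (Q = 47² = 2209)
Q/(-38312) + u/(-18214) = 2209/(-38312) - 68572/(-18214) = 2209*(-1/38312) - 68572*(-1/18214) = -2209/38312 + 4898/1301 = 184778267/49843912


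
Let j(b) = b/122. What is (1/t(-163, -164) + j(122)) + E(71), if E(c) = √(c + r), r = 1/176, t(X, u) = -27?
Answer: 26/27 + √137467/44 ≈ 9.3895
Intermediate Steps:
r = 1/176 ≈ 0.0056818
E(c) = √(1/176 + c) (E(c) = √(c + 1/176) = √(1/176 + c))
j(b) = b/122 (j(b) = b*(1/122) = b/122)
(1/t(-163, -164) + j(122)) + E(71) = (1/(-27) + (1/122)*122) + √(11 + 1936*71)/44 = (-1/27 + 1) + √(11 + 137456)/44 = 26/27 + √137467/44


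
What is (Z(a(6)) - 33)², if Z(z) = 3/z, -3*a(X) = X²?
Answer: 17689/16 ≈ 1105.6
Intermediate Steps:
a(X) = -X²/3
(Z(a(6)) - 33)² = (3/((-⅓*6²)) - 33)² = (3/((-⅓*36)) - 33)² = (3/(-12) - 33)² = (3*(-1/12) - 33)² = (-¼ - 33)² = (-133/4)² = 17689/16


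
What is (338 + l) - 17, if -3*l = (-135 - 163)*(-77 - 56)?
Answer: -38671/3 ≈ -12890.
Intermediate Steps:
l = -39634/3 (l = -(-135 - 163)*(-77 - 56)/3 = -(-298)*(-133)/3 = -⅓*39634 = -39634/3 ≈ -13211.)
(338 + l) - 17 = (338 - 39634/3) - 17 = -38620/3 - 17 = -38671/3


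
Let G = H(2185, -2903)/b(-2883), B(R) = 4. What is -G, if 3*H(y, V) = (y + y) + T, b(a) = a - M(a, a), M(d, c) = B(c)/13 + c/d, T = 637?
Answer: 21697/37496 ≈ 0.57865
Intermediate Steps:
M(d, c) = 4/13 + c/d
b(a) = -17/13 + a (b(a) = a - (4/13 + a/a) = a - (4/13 + 1) = a - 1*17/13 = a - 17/13 = -17/13 + a)
H(y, V) = 637/3 + 2*y/3 (H(y, V) = ((y + y) + 637)/3 = (2*y + 637)/3 = (637 + 2*y)/3 = 637/3 + 2*y/3)
G = -21697/37496 (G = (637/3 + (2/3)*2185)/(-17/13 - 2883) = (637/3 + 4370/3)/(-37496/13) = 1669*(-13/37496) = -21697/37496 ≈ -0.57865)
-G = -1*(-21697/37496) = 21697/37496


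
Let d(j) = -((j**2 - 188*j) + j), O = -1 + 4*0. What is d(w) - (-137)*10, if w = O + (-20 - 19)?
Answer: -7710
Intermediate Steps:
O = -1 (O = -1 + 0 = -1)
w = -40 (w = -1 + (-20 - 19) = -1 - 39 = -40)
d(j) = -j**2 + 187*j (d(j) = -(j**2 - 187*j) = -j**2 + 187*j)
d(w) - (-137)*10 = -40*(187 - 1*(-40)) - (-137)*10 = -40*(187 + 40) - 1*(-1370) = -40*227 + 1370 = -9080 + 1370 = -7710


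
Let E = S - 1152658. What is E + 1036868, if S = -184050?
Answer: -299840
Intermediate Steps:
E = -1336708 (E = -184050 - 1152658 = -1336708)
E + 1036868 = -1336708 + 1036868 = -299840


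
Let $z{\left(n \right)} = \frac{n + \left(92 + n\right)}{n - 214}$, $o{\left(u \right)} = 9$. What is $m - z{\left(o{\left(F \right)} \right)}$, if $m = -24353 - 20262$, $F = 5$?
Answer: $- \frac{1829193}{41} \approx -44614.0$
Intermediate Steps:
$z{\left(n \right)} = \frac{92 + 2 n}{-214 + n}$
$m = -44615$ ($m = -24353 - 20262 = -44615$)
$m - z{\left(o{\left(F \right)} \right)} = -44615 - \frac{2 \left(46 + 9\right)}{-214 + 9} = -44615 - 2 \frac{1}{-205} \cdot 55 = -44615 - 2 \left(- \frac{1}{205}\right) 55 = -44615 - - \frac{22}{41} = -44615 + \frac{22}{41} = - \frac{1829193}{41}$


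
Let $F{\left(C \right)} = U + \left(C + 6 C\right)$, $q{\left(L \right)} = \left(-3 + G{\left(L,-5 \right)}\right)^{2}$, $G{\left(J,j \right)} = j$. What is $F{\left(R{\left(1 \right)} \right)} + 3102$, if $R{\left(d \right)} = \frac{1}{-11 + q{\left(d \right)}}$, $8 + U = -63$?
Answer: $\frac{160650}{53} \approx 3031.1$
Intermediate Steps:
$U = -71$ ($U = -8 - 63 = -71$)
$q{\left(L \right)} = 64$ ($q{\left(L \right)} = \left(-3 - 5\right)^{2} = \left(-8\right)^{2} = 64$)
$R{\left(d \right)} = \frac{1}{53}$ ($R{\left(d \right)} = \frac{1}{-11 + 64} = \frac{1}{53}$)
$F{\left(C \right)} = -71 + 7 C$ ($F{\left(C \right)} = -71 + \left(C + 6 C\right) = -71 + 7 C$)
$F{\left(R{\left(1 \right)} \right)} + 3102 = \left(-71 + 7 \cdot \frac{1}{53}\right) + 3102 = \left(-71 + \frac{7}{53}\right) + 3102 = - \frac{3756}{53} + 3102 = \frac{160650}{53}$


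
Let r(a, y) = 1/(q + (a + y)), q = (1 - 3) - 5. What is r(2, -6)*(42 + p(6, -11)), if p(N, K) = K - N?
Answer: -25/11 ≈ -2.2727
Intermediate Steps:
q = -7 (q = -2 - 5 = -7)
r(a, y) = 1/(-7 + a + y) (r(a, y) = 1/(-7 + (a + y)) = 1/(-7 + a + y))
r(2, -6)*(42 + p(6, -11)) = (42 + (-11 - 1*6))/(-7 + 2 - 6) = (42 + (-11 - 6))/(-11) = -(42 - 17)/11 = -1/11*25 = -25/11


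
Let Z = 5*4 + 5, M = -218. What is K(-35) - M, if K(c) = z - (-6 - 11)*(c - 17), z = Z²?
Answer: -41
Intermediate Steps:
Z = 25 (Z = 20 + 5 = 25)
z = 625 (z = 25² = 625)
K(c) = 336 + 17*c (K(c) = 625 - (-6 - 11)*(c - 17) = 625 - (-17)*(-17 + c) = 625 - (289 - 17*c) = 625 + (-289 + 17*c) = 336 + 17*c)
K(-35) - M = (336 + 17*(-35)) - 1*(-218) = (336 - 595) + 218 = -259 + 218 = -41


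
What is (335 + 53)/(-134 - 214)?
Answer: -97/87 ≈ -1.1149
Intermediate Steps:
(335 + 53)/(-134 - 214) = 388/(-348) = 388*(-1/348) = -97/87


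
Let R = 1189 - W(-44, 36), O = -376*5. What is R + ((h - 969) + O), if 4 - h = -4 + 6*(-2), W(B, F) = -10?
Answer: -1630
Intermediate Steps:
O = -1880
h = 20 (h = 4 - (-4 + 6*(-2)) = 4 - (-4 - 12) = 4 - 1*(-16) = 4 + 16 = 20)
R = 1199 (R = 1189 - 1*(-10) = 1189 + 10 = 1199)
R + ((h - 969) + O) = 1199 + ((20 - 969) - 1880) = 1199 + (-949 - 1880) = 1199 - 2829 = -1630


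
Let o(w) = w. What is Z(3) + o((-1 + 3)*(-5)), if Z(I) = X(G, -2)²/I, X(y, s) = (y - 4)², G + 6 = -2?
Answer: 6902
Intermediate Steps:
G = -8 (G = -6 - 2 = -8)
X(y, s) = (-4 + y)²
Z(I) = 20736/I (Z(I) = ((-4 - 8)²)²/I = ((-12)²)²/I = 144²/I = 20736/I)
Z(3) + o((-1 + 3)*(-5)) = 20736/3 + (-1 + 3)*(-5) = 20736*(⅓) + 2*(-5) = 6912 - 10 = 6902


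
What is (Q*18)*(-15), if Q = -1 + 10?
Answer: -2430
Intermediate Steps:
Q = 9
(Q*18)*(-15) = (9*18)*(-15) = 162*(-15) = -2430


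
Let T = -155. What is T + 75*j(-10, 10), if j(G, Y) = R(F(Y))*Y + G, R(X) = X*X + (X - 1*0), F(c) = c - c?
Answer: -905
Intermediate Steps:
F(c) = 0
R(X) = X + X² (R(X) = X² + (X + 0) = X² + X = X + X²)
j(G, Y) = G (j(G, Y) = (0*(1 + 0))*Y + G = (0*1)*Y + G = 0*Y + G = 0 + G = G)
T + 75*j(-10, 10) = -155 + 75*(-10) = -155 - 750 = -905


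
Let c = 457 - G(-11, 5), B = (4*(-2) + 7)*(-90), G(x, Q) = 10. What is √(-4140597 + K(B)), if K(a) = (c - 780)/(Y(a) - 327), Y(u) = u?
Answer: 6*I*√717818253/79 ≈ 2034.8*I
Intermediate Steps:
B = 90 (B = (-8 + 7)*(-90) = -1*(-90) = 90)
c = 447 (c = 457 - 1*10 = 457 - 10 = 447)
K(a) = -333/(-327 + a) (K(a) = (447 - 780)/(a - 327) = -333/(-327 + a))
√(-4140597 + K(B)) = √(-4140597 - 333/(-327 + 90)) = √(-4140597 - 333/(-237)) = √(-4140597 - 333*(-1/237)) = √(-4140597 + 111/79) = √(-327107052/79) = 6*I*√717818253/79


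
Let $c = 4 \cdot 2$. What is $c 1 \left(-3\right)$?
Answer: $-24$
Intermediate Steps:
$c = 8$
$c 1 \left(-3\right) = 8 \cdot 1 \left(-3\right) = 8 \left(-3\right) = -24$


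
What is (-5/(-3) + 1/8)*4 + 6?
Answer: 79/6 ≈ 13.167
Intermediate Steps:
(-5/(-3) + 1/8)*4 + 6 = (-5*(-1/3) + 1*(1/8))*4 + 6 = (5/3 + 1/8)*4 + 6 = (43/24)*4 + 6 = 43/6 + 6 = 79/6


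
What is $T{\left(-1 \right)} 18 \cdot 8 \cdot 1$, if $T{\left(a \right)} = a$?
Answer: $-144$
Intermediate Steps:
$T{\left(-1 \right)} 18 \cdot 8 \cdot 1 = \left(-1\right) 18 \cdot 8 \cdot 1 = \left(-18\right) 8 = -144$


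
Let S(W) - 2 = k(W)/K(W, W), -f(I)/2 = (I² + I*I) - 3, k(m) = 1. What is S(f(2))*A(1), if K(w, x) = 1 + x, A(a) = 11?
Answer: 187/9 ≈ 20.778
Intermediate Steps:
f(I) = 6 - 4*I² (f(I) = -2*((I² + I*I) - 3) = -2*((I² + I²) - 3) = -2*(2*I² - 3) = -2*(-3 + 2*I²) = 6 - 4*I²)
S(W) = 2 + 1/(1 + W)
S(f(2))*A(1) = ((3 + 2*(6 - 4*2²))/(1 + (6 - 4*2²)))*11 = ((3 + 2*(6 - 4*4))/(1 + (6 - 4*4)))*11 = ((3 + 2*(6 - 16))/(1 + (6 - 16)))*11 = ((3 + 2*(-10))/(1 - 10))*11 = ((3 - 20)/(-9))*11 = -⅑*(-17)*11 = (17/9)*11 = 187/9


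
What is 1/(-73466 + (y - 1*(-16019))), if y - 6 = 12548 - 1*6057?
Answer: -1/50950 ≈ -1.9627e-5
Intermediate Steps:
y = 6497 (y = 6 + (12548 - 1*6057) = 6 + (12548 - 6057) = 6 + 6491 = 6497)
1/(-73466 + (y - 1*(-16019))) = 1/(-73466 + (6497 - 1*(-16019))) = 1/(-73466 + (6497 + 16019)) = 1/(-73466 + 22516) = 1/(-50950) = -1/50950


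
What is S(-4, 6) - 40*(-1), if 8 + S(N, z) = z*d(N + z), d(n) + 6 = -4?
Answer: -28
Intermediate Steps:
d(n) = -10 (d(n) = -6 - 4 = -10)
S(N, z) = -8 - 10*z (S(N, z) = -8 + z*(-10) = -8 - 10*z)
S(-4, 6) - 40*(-1) = (-8 - 10*6) - 40*(-1) = (-8 - 60) + 40 = -68 + 40 = -28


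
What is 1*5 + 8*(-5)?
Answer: -35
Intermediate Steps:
1*5 + 8*(-5) = 5 - 40 = -35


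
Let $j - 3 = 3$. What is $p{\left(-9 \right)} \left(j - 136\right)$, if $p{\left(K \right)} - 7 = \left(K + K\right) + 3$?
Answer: $1040$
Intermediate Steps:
$j = 6$ ($j = 3 + 3 = 6$)
$p{\left(K \right)} = 10 + 2 K$ ($p{\left(K \right)} = 7 + \left(\left(K + K\right) + 3\right) = 7 + \left(2 K + 3\right) = 7 + \left(3 + 2 K\right) = 10 + 2 K$)
$p{\left(-9 \right)} \left(j - 136\right) = \left(10 + 2 \left(-9\right)\right) \left(6 - 136\right) = \left(10 - 18\right) \left(-130\right) = \left(-8\right) \left(-130\right) = 1040$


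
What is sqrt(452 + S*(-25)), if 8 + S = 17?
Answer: sqrt(227) ≈ 15.067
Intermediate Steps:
S = 9 (S = -8 + 17 = 9)
sqrt(452 + S*(-25)) = sqrt(452 + 9*(-25)) = sqrt(452 - 225) = sqrt(227)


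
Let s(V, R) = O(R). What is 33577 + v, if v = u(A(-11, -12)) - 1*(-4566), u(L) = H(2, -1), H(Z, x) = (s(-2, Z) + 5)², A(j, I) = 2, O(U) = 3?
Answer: 38207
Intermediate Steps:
s(V, R) = 3
H(Z, x) = 64 (H(Z, x) = (3 + 5)² = 8² = 64)
u(L) = 64
v = 4630 (v = 64 - 1*(-4566) = 64 + 4566 = 4630)
33577 + v = 33577 + 4630 = 38207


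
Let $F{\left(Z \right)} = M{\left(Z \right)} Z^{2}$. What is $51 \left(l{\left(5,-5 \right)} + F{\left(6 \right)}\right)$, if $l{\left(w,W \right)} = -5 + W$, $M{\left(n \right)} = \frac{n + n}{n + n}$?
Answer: $1326$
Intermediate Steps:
$M{\left(n \right)} = 1$ ($M{\left(n \right)} = \frac{2 n}{2 n} = 2 n \frac{1}{2 n} = 1$)
$F{\left(Z \right)} = Z^{2}$ ($F{\left(Z \right)} = 1 Z^{2} = Z^{2}$)
$51 \left(l{\left(5,-5 \right)} + F{\left(6 \right)}\right) = 51 \left(\left(-5 - 5\right) + 6^{2}\right) = 51 \left(-10 + 36\right) = 51 \cdot 26 = 1326$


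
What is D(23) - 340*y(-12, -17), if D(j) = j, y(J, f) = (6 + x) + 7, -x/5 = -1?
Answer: -6097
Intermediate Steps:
x = 5 (x = -5*(-1) = 5)
y(J, f) = 18 (y(J, f) = (6 + 5) + 7 = 11 + 7 = 18)
D(23) - 340*y(-12, -17) = 23 - 340*18 = 23 - 6120 = -6097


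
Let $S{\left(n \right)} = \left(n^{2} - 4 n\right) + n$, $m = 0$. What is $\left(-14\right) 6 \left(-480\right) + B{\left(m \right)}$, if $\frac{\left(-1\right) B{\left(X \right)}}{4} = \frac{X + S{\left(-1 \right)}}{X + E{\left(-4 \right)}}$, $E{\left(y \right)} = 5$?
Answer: $\frac{201584}{5} \approx 40317.0$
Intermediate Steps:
$S{\left(n \right)} = n^{2} - 3 n$
$B{\left(X \right)} = - \frac{4 \left(4 + X\right)}{5 + X}$ ($B{\left(X \right)} = - 4 \frac{X - \left(-3 - 1\right)}{X + 5} = - 4 \frac{X - -4}{5 + X} = - 4 \frac{X + 4}{5 + X} = - 4 \frac{4 + X}{5 + X} = - \frac{4 \left(4 + X\right)}{5 + X}$)
$\left(-14\right) 6 \left(-480\right) + B{\left(m \right)} = \left(-14\right) 6 \left(-480\right) + \frac{4 \left(-4 - 0\right)}{5 + 0} = \left(-84\right) \left(-480\right) + \frac{4 \left(-4 + 0\right)}{5} = 40320 + 4 \cdot \frac{1}{5} \left(-4\right) = 40320 - \frac{16}{5} = \frac{201584}{5}$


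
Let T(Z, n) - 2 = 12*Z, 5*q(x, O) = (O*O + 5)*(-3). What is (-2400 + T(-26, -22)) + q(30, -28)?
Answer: -15917/5 ≈ -3183.4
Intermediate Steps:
q(x, O) = -3 - 3*O²/5 (q(x, O) = ((O*O + 5)*(-3))/5 = ((O² + 5)*(-3))/5 = ((5 + O²)*(-3))/5 = (-15 - 3*O²)/5 = -3 - 3*O²/5)
T(Z, n) = 2 + 12*Z
(-2400 + T(-26, -22)) + q(30, -28) = (-2400 + (2 + 12*(-26))) + (-3 - ⅗*(-28)²) = (-2400 + (2 - 312)) + (-3 - ⅗*784) = (-2400 - 310) + (-3 - 2352/5) = -2710 - 2367/5 = -15917/5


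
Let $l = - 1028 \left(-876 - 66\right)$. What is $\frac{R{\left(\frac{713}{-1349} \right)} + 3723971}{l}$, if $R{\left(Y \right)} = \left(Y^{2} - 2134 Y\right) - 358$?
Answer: $\frac{564857310795}{146854301098} \approx 3.8464$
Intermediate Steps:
$R{\left(Y \right)} = -358 + Y^{2} - 2134 Y$
$l = 968376$ ($l = \left(-1028\right) \left(-942\right) = 968376$)
$\frac{R{\left(\frac{713}{-1349} \right)} + 3723971}{l} = \frac{\left(-358 + \left(\frac{713}{-1349}\right)^{2} - 2134 \frac{713}{-1349}\right) + 3723971}{968376} = \left(\left(-358 + \left(713 \left(- \frac{1}{1349}\right)\right)^{2} - 2134 \cdot 713 \left(- \frac{1}{1349}\right)\right) + 3723971\right) \frac{1}{968376} = \left(\left(-358 + \left(- \frac{713}{1349}\right)^{2} - - \frac{1521542}{1349}\right) + 3723971\right) \frac{1}{968376} = \left(\left(-358 + \frac{508369}{1819801} + \frac{1521542}{1349}\right) + 3723971\right) \frac{1}{968376} = \left(\frac{1401579769}{1819801} + 3723971\right) \frac{1}{968376} = \frac{6778287729540}{1819801} \cdot \frac{1}{968376} = \frac{564857310795}{146854301098}$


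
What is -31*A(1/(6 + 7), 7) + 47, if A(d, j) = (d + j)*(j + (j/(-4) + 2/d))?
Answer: -88514/13 ≈ -6808.8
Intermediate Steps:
A(d, j) = (d + j)*(2/d + 3*j/4) (A(d, j) = (d + j)*(j + (j*(-¼) + 2/d)) = (d + j)*(j + (-j/4 + 2/d)) = (d + j)*(j + (2/d - j/4)) = (d + j)*(2/d + 3*j/4))
-31*A(1/(6 + 7), 7) + 47 = -31*(8*7 + (8 + 3*7² + 3*7/(6 + 7))/(6 + 7))/(4*(1/(6 + 7))) + 47 = -31*(56 + (8 + 3*49 + 3*7/13)/13)/(4*(1/13)) + 47 = -31*(56 + (8 + 147 + 3*(1/13)*7)/13)/(4*1/13) + 47 = -31*13*(56 + (8 + 147 + 21/13)/13)/4 + 47 = -31*13*(56 + (1/13)*(2036/13))/4 + 47 = -31*13*(56 + 2036/169)/4 + 47 = -31*13*11500/(4*169) + 47 = -31*2875/13 + 47 = -89125/13 + 47 = -88514/13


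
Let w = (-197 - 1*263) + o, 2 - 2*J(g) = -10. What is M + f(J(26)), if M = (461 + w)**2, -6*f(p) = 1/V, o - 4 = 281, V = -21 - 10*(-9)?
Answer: 33863543/414 ≈ 81796.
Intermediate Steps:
J(g) = 6 (J(g) = 1 - 1/2*(-10) = 1 + 5 = 6)
V = 69 (V = -21 + 90 = 69)
o = 285 (o = 4 + 281 = 285)
f(p) = -1/414 (f(p) = -1/6/69 = -1/6*1/69 = -1/414)
w = -175 (w = (-197 - 1*263) + 285 = (-197 - 263) + 285 = -460 + 285 = -175)
M = 81796 (M = (461 - 175)**2 = 286**2 = 81796)
M + f(J(26)) = 81796 - 1/414 = 33863543/414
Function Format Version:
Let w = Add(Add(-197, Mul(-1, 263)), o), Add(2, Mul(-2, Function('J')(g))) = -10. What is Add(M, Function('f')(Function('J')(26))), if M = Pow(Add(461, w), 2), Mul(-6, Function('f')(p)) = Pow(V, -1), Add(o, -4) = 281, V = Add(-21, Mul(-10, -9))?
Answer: Rational(33863543, 414) ≈ 81796.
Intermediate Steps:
Function('J')(g) = 6 (Function('J')(g) = Add(1, Mul(Rational(-1, 2), -10)) = Add(1, 5) = 6)
V = 69 (V = Add(-21, 90) = 69)
o = 285 (o = Add(4, 281) = 285)
Function('f')(p) = Rational(-1, 414) (Function('f')(p) = Mul(Rational(-1, 6), Pow(69, -1)) = Mul(Rational(-1, 6), Rational(1, 69)) = Rational(-1, 414))
w = -175 (w = Add(Add(-197, Mul(-1, 263)), 285) = Add(Add(-197, -263), 285) = Add(-460, 285) = -175)
M = 81796 (M = Pow(Add(461, -175), 2) = Pow(286, 2) = 81796)
Add(M, Function('f')(Function('J')(26))) = Add(81796, Rational(-1, 414)) = Rational(33863543, 414)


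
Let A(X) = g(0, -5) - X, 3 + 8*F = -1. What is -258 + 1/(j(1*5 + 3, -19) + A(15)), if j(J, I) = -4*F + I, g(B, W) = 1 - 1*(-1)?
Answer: -7741/30 ≈ -258.03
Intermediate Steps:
F = -1/2 (F = -3/8 + (1/8)*(-1) = -3/8 - 1/8 = -1/2 ≈ -0.50000)
g(B, W) = 2 (g(B, W) = 1 + 1 = 2)
A(X) = 2 - X
j(J, I) = 2 + I (j(J, I) = -4*(-1/2) + I = 2 + I)
-258 + 1/(j(1*5 + 3, -19) + A(15)) = -258 + 1/((2 - 19) + (2 - 1*15)) = -258 + 1/(-17 + (2 - 15)) = -258 + 1/(-17 - 13) = -258 + 1/(-30) = -258 - 1/30 = -7741/30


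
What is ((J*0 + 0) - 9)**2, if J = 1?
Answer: 81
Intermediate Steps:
((J*0 + 0) - 9)**2 = ((1*0 + 0) - 9)**2 = ((0 + 0) - 9)**2 = (0 - 9)**2 = (-9)**2 = 81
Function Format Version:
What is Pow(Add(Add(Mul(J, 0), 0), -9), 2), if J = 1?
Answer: 81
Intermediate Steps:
Pow(Add(Add(Mul(J, 0), 0), -9), 2) = Pow(Add(Add(Mul(1, 0), 0), -9), 2) = Pow(Add(Add(0, 0), -9), 2) = Pow(Add(0, -9), 2) = Pow(-9, 2) = 81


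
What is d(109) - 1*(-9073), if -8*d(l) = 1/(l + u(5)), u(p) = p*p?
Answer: 9726255/1072 ≈ 9073.0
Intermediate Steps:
u(p) = p²
d(l) = -1/(8*(25 + l)) (d(l) = -1/(8*(l + 5²)) = -1/(8*(l + 25)) = -1/(8*(25 + l)))
d(109) - 1*(-9073) = -1/(200 + 8*109) - 1*(-9073) = -1/(200 + 872) + 9073 = -1/1072 + 9073 = 9726255/1072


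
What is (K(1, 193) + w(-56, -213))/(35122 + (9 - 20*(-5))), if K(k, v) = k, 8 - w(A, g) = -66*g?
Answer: -2007/5033 ≈ -0.39877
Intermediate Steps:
w(A, g) = 8 + 66*g (w(A, g) = 8 - (-66)*g = 8 + 66*g)
(K(1, 193) + w(-56, -213))/(35122 + (9 - 20*(-5))) = (1 + (8 + 66*(-213)))/(35122 + (9 - 20*(-5))) = (1 + (8 - 14058))/(35122 + (9 + 100)) = (1 - 14050)/(35122 + 109) = -14049/35231 = -14049*1/35231 = -2007/5033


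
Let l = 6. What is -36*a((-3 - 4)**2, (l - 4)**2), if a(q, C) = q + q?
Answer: -3528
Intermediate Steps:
a(q, C) = 2*q
-36*a((-3 - 4)**2, (l - 4)**2) = -72*(-3 - 4)**2 = -72*(-7)**2 = -72*49 = -36*98 = -3528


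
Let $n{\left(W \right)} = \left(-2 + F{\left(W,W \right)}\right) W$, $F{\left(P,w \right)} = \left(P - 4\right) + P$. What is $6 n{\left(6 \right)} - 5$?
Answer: $211$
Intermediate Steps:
$F{\left(P,w \right)} = -4 + 2 P$ ($F{\left(P,w \right)} = \left(-4 + P\right) + P = -4 + 2 P$)
$n{\left(W \right)} = W \left(-6 + 2 W\right)$ ($n{\left(W \right)} = \left(-2 + \left(-4 + 2 W\right)\right) W = \left(-6 + 2 W\right) W = W \left(-6 + 2 W\right)$)
$6 n{\left(6 \right)} - 5 = 6 \cdot 2 \cdot 6 \left(-3 + 6\right) - 5 = 6 \cdot 2 \cdot 6 \cdot 3 - 5 = 6 \cdot 36 - 5 = 216 - 5 = 211$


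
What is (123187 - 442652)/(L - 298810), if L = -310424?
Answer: 319465/609234 ≈ 0.52437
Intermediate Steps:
(123187 - 442652)/(L - 298810) = (123187 - 442652)/(-310424 - 298810) = -319465/(-609234) = -319465*(-1/609234) = 319465/609234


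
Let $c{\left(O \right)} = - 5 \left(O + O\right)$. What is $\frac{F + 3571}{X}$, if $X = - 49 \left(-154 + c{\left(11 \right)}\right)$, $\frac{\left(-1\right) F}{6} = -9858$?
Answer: $\frac{62719}{12936} \approx 4.8484$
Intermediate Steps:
$F = 59148$ ($F = \left(-6\right) \left(-9858\right) = 59148$)
$c{\left(O \right)} = - 10 O$ ($c{\left(O \right)} = - 5 \cdot 2 O = - 10 O$)
$X = 12936$ ($X = - 49 \left(-154 - 110\right) = \left(-49\right) \left(-264\right) = 12936$)
$\frac{F + 3571}{X} = \frac{59148 + 3571}{12936} = 62719 \cdot \frac{1}{12936} = \frac{62719}{12936}$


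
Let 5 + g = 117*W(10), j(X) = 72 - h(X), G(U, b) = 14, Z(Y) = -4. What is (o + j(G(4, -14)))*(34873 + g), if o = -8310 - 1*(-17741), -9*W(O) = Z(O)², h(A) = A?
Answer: 328888740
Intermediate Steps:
W(O) = -16/9 (W(O) = -⅑*(-4)² = -⅑*16 = -16/9)
j(X) = 72 - X
g = -213 (g = -5 + 117*(-16/9) = -5 - 208 = -213)
o = 9431 (o = -8310 + 17741 = 9431)
(o + j(G(4, -14)))*(34873 + g) = (9431 + (72 - 1*14))*(34873 - 213) = (9431 + (72 - 14))*34660 = (9431 + 58)*34660 = 9489*34660 = 328888740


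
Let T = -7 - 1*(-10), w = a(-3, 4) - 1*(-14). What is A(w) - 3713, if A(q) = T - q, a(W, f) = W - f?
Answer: -3717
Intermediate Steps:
w = 7 (w = (-3 - 1*4) - 1*(-14) = (-3 - 4) + 14 = -7 + 14 = 7)
T = 3 (T = -7 + 10 = 3)
A(q) = 3 - q
A(w) - 3713 = (3 - 1*7) - 3713 = (3 - 7) - 3713 = -4 - 3713 = -3717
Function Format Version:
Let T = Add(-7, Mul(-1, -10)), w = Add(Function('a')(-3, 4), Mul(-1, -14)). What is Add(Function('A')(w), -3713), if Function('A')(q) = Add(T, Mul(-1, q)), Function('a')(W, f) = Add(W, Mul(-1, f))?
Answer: -3717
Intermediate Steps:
w = 7 (w = Add(Add(-3, Mul(-1, 4)), Mul(-1, -14)) = Add(Add(-3, -4), 14) = Add(-7, 14) = 7)
T = 3 (T = Add(-7, 10) = 3)
Function('A')(q) = Add(3, Mul(-1, q))
Add(Function('A')(w), -3713) = Add(Add(3, Mul(-1, 7)), -3713) = Add(Add(3, -7), -3713) = Add(-4, -3713) = -3717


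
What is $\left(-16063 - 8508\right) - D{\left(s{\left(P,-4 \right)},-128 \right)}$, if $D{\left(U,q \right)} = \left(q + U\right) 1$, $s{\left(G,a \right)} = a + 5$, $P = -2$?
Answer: $-24444$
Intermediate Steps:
$s{\left(G,a \right)} = 5 + a$
$D{\left(U,q \right)} = U + q$ ($D{\left(U,q \right)} = \left(U + q\right) 1 = U + q$)
$\left(-16063 - 8508\right) - D{\left(s{\left(P,-4 \right)},-128 \right)} = \left(-16063 - 8508\right) - \left(\left(5 - 4\right) - 128\right) = -24571 - \left(1 - 128\right) = -24571 - -127 = -24571 + 127 = -24444$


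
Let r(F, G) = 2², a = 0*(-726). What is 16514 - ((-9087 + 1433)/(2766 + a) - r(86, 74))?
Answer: 22848221/1383 ≈ 16521.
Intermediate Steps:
a = 0
r(F, G) = 4
16514 - ((-9087 + 1433)/(2766 + a) - r(86, 74)) = 16514 - ((-9087 + 1433)/(2766 + 0) - 1*4) = 16514 - (-7654/2766 - 4) = 16514 - (-7654*1/2766 - 4) = 16514 - (-3827/1383 - 4) = 16514 - 1*(-9359/1383) = 16514 + 9359/1383 = 22848221/1383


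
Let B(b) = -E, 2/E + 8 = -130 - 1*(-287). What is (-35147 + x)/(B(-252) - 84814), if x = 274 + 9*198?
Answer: 4930559/12637288 ≈ 0.39016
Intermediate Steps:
E = 2/149 (E = 2/(-8 + (-130 - 1*(-287))) = 2/(-8 + (-130 + 287)) = 2/(-8 + 157) = 2/149 ≈ 0.013423)
B(b) = -2/149 (B(b) = -1*2/149 = -2/149)
x = 2056 (x = 274 + 1782 = 2056)
(-35147 + x)/(B(-252) - 84814) = (-35147 + 2056)/(-2/149 - 84814) = -33091/(-12637288/149) = -33091*(-149/12637288) = 4930559/12637288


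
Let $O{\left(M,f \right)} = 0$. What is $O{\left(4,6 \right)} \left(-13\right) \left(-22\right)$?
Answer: $0$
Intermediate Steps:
$O{\left(4,6 \right)} \left(-13\right) \left(-22\right) = 0 \left(-13\right) \left(-22\right) = 0 \left(-22\right) = 0$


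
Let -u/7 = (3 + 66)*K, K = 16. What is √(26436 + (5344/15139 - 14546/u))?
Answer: √461577897517423494/4178364 ≈ 162.60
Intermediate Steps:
u = -7728 (u = -7*(3 + 66)*16 = -483*16 = -7*1104 = -7728)
√(26436 + (5344/15139 - 14546/u)) = √(26436 + (5344/15139 - 14546/(-7728))) = √(26436 + (5344*(1/15139) - 14546*(-1/7728))) = √(26436 + (5344/15139 + 1039/552)) = √(26436 + 18679309/8356728) = √(220937140717/8356728) = √461577897517423494/4178364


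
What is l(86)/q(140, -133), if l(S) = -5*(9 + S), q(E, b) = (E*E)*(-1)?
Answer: 19/784 ≈ 0.024235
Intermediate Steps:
q(E, b) = -E² (q(E, b) = E²*(-1) = -E²)
l(S) = -45 - 5*S
l(86)/q(140, -133) = (-45 - 5*86)/((-1*140²)) = (-45 - 430)/((-1*19600)) = -475/(-19600) = -475*(-1/19600) = 19/784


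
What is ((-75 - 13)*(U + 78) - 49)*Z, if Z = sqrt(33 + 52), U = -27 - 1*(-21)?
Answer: -6385*sqrt(85) ≈ -58867.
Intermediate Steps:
U = -6 (U = -27 + 21 = -6)
Z = sqrt(85) ≈ 9.2195
((-75 - 13)*(U + 78) - 49)*Z = ((-75 - 13)*(-6 + 78) - 49)*sqrt(85) = (-88*72 - 49)*sqrt(85) = (-6336 - 49)*sqrt(85) = -6385*sqrt(85)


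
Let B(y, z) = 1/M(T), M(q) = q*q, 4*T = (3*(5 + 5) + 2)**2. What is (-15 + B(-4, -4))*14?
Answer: -6881273/32768 ≈ -210.00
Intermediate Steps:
T = 256 (T = (3*(5 + 5) + 2)**2/4 = (3*10 + 2)**2/4 = (30 + 2)**2/4 = (1/4)*32**2 = (1/4)*1024 = 256)
M(q) = q**2
B(y, z) = 1/65536 (B(y, z) = 1/(256**2) = 1/65536)
(-15 + B(-4, -4))*14 = (-15 + 1/65536)*14 = -983039/65536*14 = -6881273/32768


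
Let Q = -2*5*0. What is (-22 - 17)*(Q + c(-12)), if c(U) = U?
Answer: 468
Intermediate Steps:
Q = 0 (Q = -10*0 = 0)
(-22 - 17)*(Q + c(-12)) = (-22 - 17)*(0 - 12) = -39*(-12) = 468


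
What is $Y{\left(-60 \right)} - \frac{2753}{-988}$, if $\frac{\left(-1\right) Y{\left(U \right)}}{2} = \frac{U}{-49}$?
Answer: $\frac{16337}{48412} \approx 0.33746$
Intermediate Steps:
$Y{\left(U \right)} = \frac{2 U}{49}$ ($Y{\left(U \right)} = - 2 \frac{U}{-49} = - 2 U \left(- \frac{1}{49}\right) = - 2 \left(- \frac{U}{49}\right) = \frac{2 U}{49}$)
$Y{\left(-60 \right)} - \frac{2753}{-988} = \frac{2}{49} \left(-60\right) - \frac{2753}{-988} = - \frac{120}{49} - 2753 \left(- \frac{1}{988}\right) = - \frac{120}{49} - - \frac{2753}{988} = - \frac{120}{49} + \frac{2753}{988} = \frac{16337}{48412}$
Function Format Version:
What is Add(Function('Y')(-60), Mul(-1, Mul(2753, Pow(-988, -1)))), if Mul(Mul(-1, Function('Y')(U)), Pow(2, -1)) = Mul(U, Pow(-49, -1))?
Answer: Rational(16337, 48412) ≈ 0.33746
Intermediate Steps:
Function('Y')(U) = Mul(Rational(2, 49), U) (Function('Y')(U) = Mul(-2, Mul(U, Pow(-49, -1))) = Mul(-2, Mul(U, Rational(-1, 49))) = Mul(-2, Mul(Rational(-1, 49), U)) = Mul(Rational(2, 49), U))
Add(Function('Y')(-60), Mul(-1, Mul(2753, Pow(-988, -1)))) = Add(Mul(Rational(2, 49), -60), Mul(-1, Mul(2753, Pow(-988, -1)))) = Add(Rational(-120, 49), Mul(-1, Mul(2753, Rational(-1, 988)))) = Add(Rational(-120, 49), Mul(-1, Rational(-2753, 988))) = Add(Rational(-120, 49), Rational(2753, 988)) = Rational(16337, 48412)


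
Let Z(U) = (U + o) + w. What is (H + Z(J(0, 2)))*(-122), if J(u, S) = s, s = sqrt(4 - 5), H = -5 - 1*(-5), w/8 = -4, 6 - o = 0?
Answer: 3172 - 122*I ≈ 3172.0 - 122.0*I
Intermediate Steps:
o = 6 (o = 6 - 1*0 = 6 + 0 = 6)
w = -32 (w = 8*(-4) = -32)
H = 0 (H = -5 + 5 = 0)
s = I (s = sqrt(-1) = I ≈ 1.0*I)
J(u, S) = I
Z(U) = -26 + U (Z(U) = (U + 6) - 32 = (6 + U) - 32 = -26 + U)
(H + Z(J(0, 2)))*(-122) = (0 + (-26 + I))*(-122) = (-26 + I)*(-122) = 3172 - 122*I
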